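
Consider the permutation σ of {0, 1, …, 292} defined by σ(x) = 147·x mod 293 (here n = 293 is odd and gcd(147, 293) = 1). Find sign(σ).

Start at x=53: 53 → 173 → 233 → 263 → 278 → 139 → 216 → … (one orbit).
π_147 has 2 disjoint cycles with lengths [292, 1] on {0,…,292}.
293 − 2 = 291 transpositions; sign(π) = (−1)^291 = -1.

-1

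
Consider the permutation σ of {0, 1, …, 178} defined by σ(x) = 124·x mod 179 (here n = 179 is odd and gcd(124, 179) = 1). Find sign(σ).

+1

Start at x=75: 75 → 171 → 82 → 144 → 135 → 93 → 76 → … (one orbit).
Cycle type of π: 89×2 + 1; total 3 cycles.
Σ(ℓ_i−1) = 179−3 = 176; sign = (−1)^176 = +1.
Check: (124/179) = +1 by Zolotarev.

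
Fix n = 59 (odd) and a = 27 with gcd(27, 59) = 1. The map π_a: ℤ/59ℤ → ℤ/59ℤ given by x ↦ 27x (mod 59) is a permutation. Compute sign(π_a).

Orbit of 53 under x↦27x: [53, 15, 51, 20, 9, 7, 12]… (length divides ord_59(27)).
3 cycles of lengths [29, 29, 1].
With 3 cycles on 59 points, sign = (−1)^{59−3} = +1.
Via Zolotarev, sign(π_{27}) = (27|59) = +1.

+1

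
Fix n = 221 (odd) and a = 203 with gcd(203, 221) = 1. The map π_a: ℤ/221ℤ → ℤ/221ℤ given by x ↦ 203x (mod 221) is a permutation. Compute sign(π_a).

Trace 203: π^k(203) = [203, 103, 135, 1] for k=0..3.
π_203 has 60 disjoint cycles with lengths [4, 4, 4, 4, 4, 4, 4, 4, 4, 4, 4, 4, 4, 4, 4, 4, 4, 4, 4, 4, 4, 4, 4, 4, 4, 4, 4, 4, 4, 4, 4, 4, 4, 4, 4, 4, 4, 4, 4, 4, 4, 4, 4, 4, 4, 4, 4, 4, 4, 4, 4, 2, 2, 2, 2, 2, 2, 2, 2, 1] on {0,…,220}.
Σ(ℓ_i−1) = 221−60 = 161; sign = (−1)^161 = -1.
The Jacobi symbol (203|221) = -1 (Zolotarev) agrees.

-1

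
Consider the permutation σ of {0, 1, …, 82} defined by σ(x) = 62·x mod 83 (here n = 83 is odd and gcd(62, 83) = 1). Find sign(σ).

Start at x=43: 43 → 10 → 39 → 11 → 18 → 37 → 53 → … (one orbit).
Decompose π into cycles: lengths [82, 1] (2 cycles, including the fixed point 0).
sign(π) = (−1)^{n − #cycles} = (−1)^{83−2} = (−1)^81 = -1.
Via Zolotarev, sign(π_{62}) = (62|83) = -1.

-1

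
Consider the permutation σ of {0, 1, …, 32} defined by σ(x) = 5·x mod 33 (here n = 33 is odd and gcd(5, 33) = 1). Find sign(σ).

-1

Trace 1: π^k(1) = [1, 5, 25, 26, 31, 23, 16] for k=0..6.
Cycle type of π: 10×2 + 5×2 + 2 + 1; total 6 cycles.
Σ(ℓ_i−1) = 33−6 = 27; sign = (−1)^27 = -1.
Check: (5/33) = -1 by Zolotarev.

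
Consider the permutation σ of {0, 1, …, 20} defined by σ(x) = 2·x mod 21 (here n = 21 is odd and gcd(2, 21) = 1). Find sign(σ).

Orbit of 4 under x↦2x: [4, 8, 16, 11, 1, 2]… (length divides ord_21(2)).
π_2 has 6 disjoint cycles with lengths [6, 6, 3, 3, 2, 1] on {0,…,20}.
n − c = 21 − 6 = 15; sign = (−1)^15 = -1.
Check: (2/21) = -1 by Zolotarev.

-1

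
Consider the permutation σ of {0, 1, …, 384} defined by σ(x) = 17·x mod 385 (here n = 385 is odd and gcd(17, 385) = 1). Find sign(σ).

Start at x=293: 293 → 361 → 362 → 379 → 283 → 191 → 167 → … (one orbit).
14 cycles of lengths [60, 60, 60, 60, 30, 30, 20, 20, 12, 12, 10, 6, 4, 1].
14 cycles on 385: each ℓ→(−1)^(ℓ−1), product (−1)^371 = -1.
Check: (17/385) = -1 by Zolotarev.

-1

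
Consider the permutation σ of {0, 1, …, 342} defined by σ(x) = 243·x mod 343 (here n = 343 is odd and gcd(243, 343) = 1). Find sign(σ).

Trace 330: π^k(330) = [330, 271, 340, 300, 184, 122, 148] for k=0..6.
The orbit structure of x ↦ 243x mod 343: 4 orbits of sizes [294, 42, 6, 1].
343 − 4 = 339 transpositions; sign(π) = (−1)^339 = -1.

-1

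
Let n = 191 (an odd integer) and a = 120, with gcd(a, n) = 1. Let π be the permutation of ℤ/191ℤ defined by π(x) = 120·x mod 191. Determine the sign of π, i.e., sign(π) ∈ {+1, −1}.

+1

Start at x=51: 51 → 8 → 5 → 27 → 184 → 115 → 48 → … (one orbit).
3 cycles of lengths [95, 95, 1].
n − c = 191 − 3 = 188; sign = (−1)^188 = +1.
Zolotarev: (120|191) = +1, matching the cycle-count sign.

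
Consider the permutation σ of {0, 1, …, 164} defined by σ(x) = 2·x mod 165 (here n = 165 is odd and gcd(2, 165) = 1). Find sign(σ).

-1

Trace 136: π^k(136) = [136, 107, 49, 98, 31, 62, 124] for k=0..6.
Cycle type of π: 20×6 + 10×3 + 4×3 + 2 + 1; total 14 cycles.
165 − 14 = 151 transpositions; sign(π) = (−1)^151 = -1.
Zolotarev: (2|165) = -1, matching the cycle-count sign.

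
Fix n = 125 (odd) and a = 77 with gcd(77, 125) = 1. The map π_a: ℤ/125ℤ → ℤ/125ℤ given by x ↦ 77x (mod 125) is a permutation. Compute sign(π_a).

-1

Orbit of 94 under x↦77x: [94, 113, 76, 102, 104, 8, 116]… (length divides ord_125(77)).
4 cycles of lengths [100, 20, 4, 1].
Σ(ℓ_i−1) = 125−4 = 121; sign = (−1)^121 = -1.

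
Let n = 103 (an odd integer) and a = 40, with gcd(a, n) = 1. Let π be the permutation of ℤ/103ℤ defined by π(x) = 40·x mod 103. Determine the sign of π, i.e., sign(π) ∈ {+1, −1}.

Start at x=5: 5 → 97 → 69 → 82 → 87 → 81 → 47 → … (one orbit).
2 cycles of lengths [102, 1].
sign(π) = (−1)^{n − #cycles} = (−1)^{103−2} = (−1)^101 = -1.

-1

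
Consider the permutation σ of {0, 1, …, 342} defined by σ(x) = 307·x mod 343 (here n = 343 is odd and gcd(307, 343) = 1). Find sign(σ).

Trace 232: π^k(232) = [232, 223, 204, 202, 274, 83, 99] for k=0..6.
π_307 has 10 disjoint cycles with lengths [98, 98, 98, 14, 14, 14, 2, 2, 2, 1] on {0,…,342}.
n − c = 343 − 10 = 333; sign = (−1)^333 = -1.
Via Zolotarev, sign(π_{307}) = (307|343) = -1.

-1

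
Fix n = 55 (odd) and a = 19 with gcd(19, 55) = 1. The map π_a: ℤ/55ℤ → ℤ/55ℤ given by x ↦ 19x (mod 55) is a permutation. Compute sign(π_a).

-1

Trace 36: π^k(36) = [36, 24, 16, 29, 1, 19, 31] for k=0..6.
Cycle type of π: 10×5 + 2×2 + 1; total 8 cycles.
sign(π) = (−1)^{n − #cycles} = (−1)^{55−8} = (−1)^47 = -1.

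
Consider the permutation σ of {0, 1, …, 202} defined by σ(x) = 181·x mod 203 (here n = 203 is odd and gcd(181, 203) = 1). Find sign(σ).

Start at x=197: 197 → 132 → 141 → 146 → 36 → 20 → 169 → … (one orbit).
Cycle type of π: 14×12 + 7×4 + 2×3 + 1; total 20 cycles.
With 20 cycles on 203 points, sign = (−1)^{203−20} = -1.
Via Zolotarev, sign(π_{181}) = (181|203) = -1.

-1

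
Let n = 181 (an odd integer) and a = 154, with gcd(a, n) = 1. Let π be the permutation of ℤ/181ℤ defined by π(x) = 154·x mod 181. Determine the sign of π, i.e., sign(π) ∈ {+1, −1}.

+1

Start at x=64: 64 → 82 → 139 → 48 → 152 → 59 → 36 → … (one orbit).
7 cycles of lengths [30, 30, 30, 30, 30, 30, 1].
sign(π) = (−1)^{n − #cycles} = (−1)^{181−7} = (−1)^174 = +1.
Check: (154/181) = +1 by Zolotarev.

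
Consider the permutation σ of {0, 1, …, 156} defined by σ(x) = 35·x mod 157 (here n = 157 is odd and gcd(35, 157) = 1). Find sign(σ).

+1

Orbit of 121 under x↦35x: [121, 153, 17, 124, 101, 81, 9]… (length divides ord_157(35)).
π_35 has 5 disjoint cycles with lengths [39, 39, 39, 39, 1] on {0,…,156}.
With 5 cycles on 157 points, sign = (−1)^{157−5} = +1.
Via Zolotarev, sign(π_{35}) = (35|157) = +1.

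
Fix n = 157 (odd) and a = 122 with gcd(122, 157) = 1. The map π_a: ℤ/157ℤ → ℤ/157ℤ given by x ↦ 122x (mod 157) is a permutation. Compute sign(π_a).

+1

Trace 110: π^k(110) = [110, 75, 44, 30, 49, 12, 51] for k=0..6.
The orbit structure of x ↦ 122x mod 157: 3 orbits of sizes [78, 78, 1].
3 cycles on 157: each ℓ→(−1)^(ℓ−1), product (−1)^154 = +1.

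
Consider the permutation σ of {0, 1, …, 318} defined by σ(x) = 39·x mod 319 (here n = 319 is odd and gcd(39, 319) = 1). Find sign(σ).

+1

Trace 90: π^k(90) = [90, 1, 39, 245, 304, 53, 153] for k=0..6.
Cycle type of π: 140×2 + 28 + 10 + 1; total 5 cycles.
319 − 5 = 314 transpositions; sign(π) = (−1)^314 = +1.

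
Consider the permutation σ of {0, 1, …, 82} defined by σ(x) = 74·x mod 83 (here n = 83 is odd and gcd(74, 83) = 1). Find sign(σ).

-1

Trace 11: π^k(11) = [11, 67, 61, 32, 44, 19, 78] for k=0..6.
The orbit structure of x ↦ 74x mod 83: 2 orbits of sizes [82, 1].
sign(π) = (−1)^{n − #cycles} = (−1)^{83−2} = (−1)^81 = -1.
The Jacobi symbol (74|83) = -1 (Zolotarev) agrees.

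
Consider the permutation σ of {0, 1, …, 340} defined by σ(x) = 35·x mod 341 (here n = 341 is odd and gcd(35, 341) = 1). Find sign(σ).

Trace 97: π^k(97) = [97, 326, 157, 39, 1, 35, 202] for k=0..6.
The orbit structure of x ↦ 35x mod 341: 38 orbits of sizes [10, 10, 10, 10, 10, 10, 10, 10, 10, 10, 10, 10, 10, 10, 10, 10, 10, 10, 10, 10, 10, 10, 10, 10, 10, 10, 10, 10, 10, 10, 10, 5, 5, 5, 5, 5, 5, 1].
Σ(ℓ_i−1) = 341−38 = 303; sign = (−1)^303 = -1.
(35|341)_J = -1 (Zolotarev's lemma cross-check).

-1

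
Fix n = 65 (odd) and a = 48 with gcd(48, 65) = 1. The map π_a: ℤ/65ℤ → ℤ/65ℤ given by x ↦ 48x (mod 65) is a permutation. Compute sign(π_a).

Start at x=27: 27 → 61 → 3 → 14 → 22 → 16 → 53 → … (one orbit).
Cycle type of π: 12×4 + 4 + 3×4 + 1; total 10 cycles.
Σ(ℓ_i−1) = 65−10 = 55; sign = (−1)^55 = -1.
Via Zolotarev, sign(π_{48}) = (48|65) = -1.

-1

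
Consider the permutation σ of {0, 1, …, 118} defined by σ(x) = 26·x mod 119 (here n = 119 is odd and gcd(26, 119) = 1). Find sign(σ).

-1

Orbit of 94 under x↦26x: [94, 64, 117, 67, 76, 72, 87]… (length divides ord_119(26)).
Cycle lengths of π_26 on ℤ/119ℤ: [24, 24, 24, 24, 8, 8, 6, 1]; 8 cycles in total.
119 − 8 = 111 transpositions; sign(π) = (−1)^111 = -1.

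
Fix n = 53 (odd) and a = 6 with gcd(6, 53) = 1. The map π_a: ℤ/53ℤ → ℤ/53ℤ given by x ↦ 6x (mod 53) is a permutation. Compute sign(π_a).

+1

Orbit of 4 under x↦6x: [4, 24, 38, 16, 43, 46, 11]… (length divides ord_53(6)).
π_6 has 3 disjoint cycles with lengths [26, 26, 1] on {0,…,52}.
Σ(ℓ_i−1) = 53−3 = 50; sign = (−1)^50 = +1.
Check: (6/53) = +1 by Zolotarev.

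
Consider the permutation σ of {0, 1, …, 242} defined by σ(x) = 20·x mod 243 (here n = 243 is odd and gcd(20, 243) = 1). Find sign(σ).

-1

Orbit of 163 under x↦20x: [163, 101, 76, 62, 25, 14, 37]… (length divides ord_243(20)).
The orbit structure of x ↦ 20x mod 243: 6 orbits of sizes [162, 54, 18, 6, 2, 1].
6 cycles on 243: each ℓ→(−1)^(ℓ−1), product (−1)^237 = -1.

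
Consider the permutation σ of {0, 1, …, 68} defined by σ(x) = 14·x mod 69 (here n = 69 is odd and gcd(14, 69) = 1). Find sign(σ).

+1

Orbit of 52 under x↦14x: [52, 38, 49, 65, 13, 44, 64]… (length divides ord_69(14)).
Cycle type of π: 22×3 + 2 + 1; total 5 cycles.
n − c = 69 − 5 = 64; sign = (−1)^64 = +1.
The Jacobi symbol (14|69) = +1 (Zolotarev) agrees.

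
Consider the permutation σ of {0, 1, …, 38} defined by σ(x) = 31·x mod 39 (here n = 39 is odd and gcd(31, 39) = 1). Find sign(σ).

-1

Start at x=25: 25 → 34 → 1 → 31 → 25 (one orbit).
π_31 has 12 disjoint cycles with lengths [4, 4, 4, 4, 4, 4, 4, 4, 4, 1, 1, 1] on {0,…,38}.
n − c = 39 − 12 = 27; sign = (−1)^27 = -1.
Check: (31/39) = -1 by Zolotarev.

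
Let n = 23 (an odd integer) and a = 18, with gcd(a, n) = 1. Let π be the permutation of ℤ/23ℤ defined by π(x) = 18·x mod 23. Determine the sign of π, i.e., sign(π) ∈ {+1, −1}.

Trace 1: π^k(1) = [1, 18, 2, 13, 4, 3, 8] for k=0..6.
Decompose π into cycles: lengths [11, 11, 1] (3 cycles, including the fixed point 0).
Σ(ℓ_i−1) = 23−3 = 20; sign = (−1)^20 = +1.

+1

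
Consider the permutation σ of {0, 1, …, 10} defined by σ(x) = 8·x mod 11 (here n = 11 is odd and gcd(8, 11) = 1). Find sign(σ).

Start at x=8: 8 → 9 → 6 → 4 → 10 → 3 → 2 → … (one orbit).
The orbit structure of x ↦ 8x mod 11: 2 orbits of sizes [10, 1].
Σ(ℓ_i−1) = 11−2 = 9; sign = (−1)^9 = -1.
Via Zolotarev, sign(π_{8}) = (8|11) = -1.

-1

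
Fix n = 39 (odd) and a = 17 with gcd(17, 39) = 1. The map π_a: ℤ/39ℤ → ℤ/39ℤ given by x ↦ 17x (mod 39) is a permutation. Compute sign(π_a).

-1

Trace 23: π^k(23) = [23, 1, 17, 16, 38, 22] for k=0..5.
The orbit structure of x ↦ 17x mod 39: 8 orbits of sizes [6, 6, 6, 6, 6, 6, 2, 1].
sign(π) = (−1)^{n − #cycles} = (−1)^{39−8} = (−1)^31 = -1.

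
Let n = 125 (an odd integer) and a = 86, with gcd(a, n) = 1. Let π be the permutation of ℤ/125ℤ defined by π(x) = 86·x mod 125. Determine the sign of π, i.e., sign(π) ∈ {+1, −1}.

Start at x=21: 21 → 56 → 66 → 51 → 11 → 71 → 106 → … (one orbit).
Cycle type of π: 25×4 + 5×4 + 1×5; total 13 cycles.
sign(π) = (−1)^{n − #cycles} = (−1)^{125−13} = (−1)^112 = +1.
(86|125)_J = +1 (Zolotarev's lemma cross-check).

+1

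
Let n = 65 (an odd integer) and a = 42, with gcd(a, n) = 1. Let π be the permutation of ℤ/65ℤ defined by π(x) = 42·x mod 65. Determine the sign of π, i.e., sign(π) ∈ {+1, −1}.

-1

Start at x=22: 22 → 14 → 3 → 61 → 27 → 29 → 48 → … (one orbit).
10 cycles of lengths [12, 12, 12, 12, 4, 3, 3, 3, 3, 1].
10 cycles on 65: each ℓ→(−1)^(ℓ−1), product (−1)^55 = -1.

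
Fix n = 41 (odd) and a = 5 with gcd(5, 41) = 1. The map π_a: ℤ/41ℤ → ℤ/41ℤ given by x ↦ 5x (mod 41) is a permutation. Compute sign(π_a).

+1

Orbit of 31 under x↦5x: [31, 32, 37, 21, 23, 33, 1]… (length divides ord_41(5)).
3 cycles of lengths [20, 20, 1].
n − c = 41 − 3 = 38; sign = (−1)^38 = +1.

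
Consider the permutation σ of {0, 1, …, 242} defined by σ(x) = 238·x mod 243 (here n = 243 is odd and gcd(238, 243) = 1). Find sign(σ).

+1

Orbit of 106 under x↦238x: [106, 199, 220, 115, 154, 202, 205]… (length divides ord_243(238)).
Cycle type of π: 81×2 + 27×2 + 9×2 + 3×2 + 1×3; total 11 cycles.
243 − 11 = 232 transpositions; sign(π) = (−1)^232 = +1.
Zolotarev: (238|243) = +1, matching the cycle-count sign.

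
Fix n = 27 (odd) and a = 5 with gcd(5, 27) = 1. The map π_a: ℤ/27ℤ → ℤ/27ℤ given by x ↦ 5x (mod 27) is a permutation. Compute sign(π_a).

Orbit of 11 under x↦5x: [11, 1, 5, 25, 17, 4, 20]… (length divides ord_27(5)).
Decompose π into cycles: lengths [18, 6, 2, 1] (4 cycles, including the fixed point 0).
27 − 4 = 23 transpositions; sign(π) = (−1)^23 = -1.
(5|27)_J = -1 (Zolotarev's lemma cross-check).

-1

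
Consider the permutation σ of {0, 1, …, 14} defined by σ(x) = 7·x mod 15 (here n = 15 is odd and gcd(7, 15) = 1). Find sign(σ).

Start at x=4: 4 → 13 → 1 → 7 → 4 (one orbit).
The orbit structure of x ↦ 7x mod 15: 6 orbits of sizes [4, 4, 4, 1, 1, 1].
n − c = 15 − 6 = 9; sign = (−1)^9 = -1.
(7|15)_J = -1 (Zolotarev's lemma cross-check).

-1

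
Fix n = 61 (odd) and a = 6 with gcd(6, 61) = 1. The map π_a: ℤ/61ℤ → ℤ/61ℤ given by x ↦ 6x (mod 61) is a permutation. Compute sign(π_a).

-1

Orbit of 44 under x↦6x: [44, 20, 59, 49, 50, 56, 31]… (length divides ord_61(6)).
π_6 has 2 disjoint cycles with lengths [60, 1] on {0,…,60}.
With 2 cycles on 61 points, sign = (−1)^{61−2} = -1.
Via Zolotarev, sign(π_{6}) = (6|61) = -1.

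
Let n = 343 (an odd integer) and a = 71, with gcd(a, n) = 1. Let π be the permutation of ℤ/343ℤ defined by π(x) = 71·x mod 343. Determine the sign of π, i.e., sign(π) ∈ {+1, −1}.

Orbit of 190 under x↦71x: [190, 113, 134, 253, 127, 99, 169]… (length divides ord_343(71)).
Cycle lengths of π_71 on ℤ/343ℤ: [49, 49, 49, 49, 49, 49, 7, 7, 7, 7, 7, 7, 1, 1, 1, 1, 1, 1, 1]; 19 cycles in total.
With 19 cycles on 343 points, sign = (−1)^{343−19} = +1.
Check: (71/343) = +1 by Zolotarev.

+1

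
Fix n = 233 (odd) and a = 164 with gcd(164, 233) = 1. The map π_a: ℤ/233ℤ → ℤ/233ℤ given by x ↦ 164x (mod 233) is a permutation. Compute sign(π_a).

-1

Trace 162: π^k(162) = [162, 6, 52, 140, 126, 160, 144] for k=0..6.
π_164 has 2 disjoint cycles with lengths [232, 1] on {0,…,232}.
sign(π) = (−1)^{n − #cycles} = (−1)^{233−2} = (−1)^231 = -1.
Via Zolotarev, sign(π_{164}) = (164|233) = -1.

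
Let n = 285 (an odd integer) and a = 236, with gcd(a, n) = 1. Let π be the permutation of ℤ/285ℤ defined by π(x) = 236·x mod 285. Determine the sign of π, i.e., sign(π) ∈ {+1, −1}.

+1

Orbit of 1 under x↦236x: [1, 236, 121, 56, 106, 221]… (length divides ord_285(236)).
Decompose π into cycles: lengths [6, 6, 6, 6, 6, 6, 6, 6, 6, 6, 6, 6, 6, 6, 6, 6, 6, 6, 6, 6, 6, 6, 6, 6, 6, 6, 6, 6, 6, 6, 6, 6, 6, 6, 6, 6, 6, 6, 6, 6, 6, 6, 6, 6, 6, 2, 2, 2, 2, 2, 1, 1, 1, 1, 1] (55 cycles, including the fixed point 0).
With 55 cycles on 285 points, sign = (−1)^{285−55} = +1.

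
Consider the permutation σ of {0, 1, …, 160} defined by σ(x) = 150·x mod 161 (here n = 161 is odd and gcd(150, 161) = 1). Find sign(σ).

Start at x=59: 59 → 156 → 55 → 39 → 54 → 50 → 94 → … (one orbit).
Decompose π into cycles: lengths [66, 66, 11, 11, 6, 1] (6 cycles, including the fixed point 0).
n − c = 161 − 6 = 155; sign = (−1)^155 = -1.
(150|161)_J = -1 (Zolotarev's lemma cross-check).

-1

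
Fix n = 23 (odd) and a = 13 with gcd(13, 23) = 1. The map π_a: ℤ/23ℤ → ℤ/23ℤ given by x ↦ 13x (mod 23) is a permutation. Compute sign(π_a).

Trace 4: π^k(4) = [4, 6, 9, 2, 3, 16, 1] for k=0..6.
Cycle type of π: 11×2 + 1; total 3 cycles.
Σ(ℓ_i−1) = 23−3 = 20; sign = (−1)^20 = +1.
Zolotarev: (13|23) = +1, matching the cycle-count sign.

+1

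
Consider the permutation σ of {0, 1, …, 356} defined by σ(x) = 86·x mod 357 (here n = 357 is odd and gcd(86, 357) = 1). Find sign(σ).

Trace 137: π^k(137) = [137, 1, 86, 256, 239, 205] for k=0..5.
π_86 has 102 disjoint cycles with lengths [6, 6, 6, 6, 6, 6, 6, 6, 6, 6, 6, 6, 6, 6, 6, 6, 6, 6, 6, 6, 6, 6, 6, 6, 6, 6, 6, 6, 6, 6, 6, 6, 6, 6, 3, 3, 3, 3, 3, 3, 3, 3, 3, 3, 3, 3, 3, 3, 3, 3, 3, 3, 3, 3, 3, 3, 3, 3, 3, 3, 3, 3, 3, 3, 3, 3, 3, 3, 2, 2, 2, 2, 2, 2, 2, 2, 2, 2, 2, 2, 2, 2, 2, 2, 2, 1, 1, 1, 1, 1, 1, 1, 1, 1, 1, 1, 1, 1, 1, 1, 1, 1] on {0,…,356}.
sign(π) = (−1)^{n − #cycles} = (−1)^{357−102} = (−1)^255 = -1.
Check: (86/357) = -1 by Zolotarev.

-1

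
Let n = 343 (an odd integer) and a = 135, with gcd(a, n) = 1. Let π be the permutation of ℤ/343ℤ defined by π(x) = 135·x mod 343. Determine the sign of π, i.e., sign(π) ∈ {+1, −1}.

Orbit of 186 under x↦135x: [186, 71, 324, 179, 155, 2, 270]… (length divides ord_343(135)).
Cycle lengths of π_135 on ℤ/343ℤ: [147, 147, 21, 21, 3, 3, 1]; 7 cycles in total.
Σ(ℓ_i−1) = 343−7 = 336; sign = (−1)^336 = +1.
The Jacobi symbol (135|343) = +1 (Zolotarev) agrees.

+1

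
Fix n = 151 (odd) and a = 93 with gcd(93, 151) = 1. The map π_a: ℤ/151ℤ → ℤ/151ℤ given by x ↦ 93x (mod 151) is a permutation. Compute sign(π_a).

Orbit of 2 under x↦93x: [2, 35, 84, 111, 55, 132, 45]… (length divides ord_151(93)).
Cycle type of π: 150 + 1; total 2 cycles.
151 − 2 = 149 transpositions; sign(π) = (−1)^149 = -1.
Zolotarev: (93|151) = -1, matching the cycle-count sign.

-1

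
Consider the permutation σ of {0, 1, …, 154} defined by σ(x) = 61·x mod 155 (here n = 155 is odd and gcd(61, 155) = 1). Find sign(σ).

-1

Orbit of 61 under x↦61x: [61, 1]… (length divides ord_155(61)).
Cycle lengths of π_61 on ℤ/155ℤ: [2, 2, 2, 2, 2, 2, 2, 2, 2, 2, 2, 2, 2, 2, 2, 2, 2, 2, 2, 2, 2, 2, 2, 2, 2, 2, 2, 2, 2, 2, 2, 2, 2, 2, 2, 2, 2, 2, 2, 2, 2, 2, 2, 2, 2, 2, 2, 2, 2, 2, 2, 2, 2, 2, 2, 2, 2, 2, 2, 2, 2, 2, 2, 2, 2, 2, 2, 2, 2, 2, 2, 2, 2, 2, 2, 1, 1, 1, 1, 1]; 80 cycles in total.
80 cycles on 155: each ℓ→(−1)^(ℓ−1), product (−1)^75 = -1.
The Jacobi symbol (61|155) = -1 (Zolotarev) agrees.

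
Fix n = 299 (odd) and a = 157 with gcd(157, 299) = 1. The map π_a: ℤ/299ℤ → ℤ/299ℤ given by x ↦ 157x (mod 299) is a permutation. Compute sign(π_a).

Start at x=274: 274 → 261 → 14 → 105 → 40 → 1 → 157 → … (one orbit).
Cycle lengths of π_157 on ℤ/299ℤ: [22, 22, 22, 22, 22, 22, 22, 22, 22, 22, 22, 22, 22, 1, 1, 1, 1, 1, 1, 1, 1, 1, 1, 1, 1, 1]; 26 cycles in total.
sign(π) = (−1)^{n − #cycles} = (−1)^{299−26} = (−1)^273 = -1.

-1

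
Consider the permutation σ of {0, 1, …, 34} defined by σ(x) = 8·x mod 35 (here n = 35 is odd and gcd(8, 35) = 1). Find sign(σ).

Start at x=8: 8 → 29 → 22 → 1 → 8 (one orbit).
Cycle type of π: 4×7 + 1×7; total 14 cycles.
sign(π) = (−1)^{n − #cycles} = (−1)^{35−14} = (−1)^21 = -1.
Zolotarev: (8|35) = -1, matching the cycle-count sign.

-1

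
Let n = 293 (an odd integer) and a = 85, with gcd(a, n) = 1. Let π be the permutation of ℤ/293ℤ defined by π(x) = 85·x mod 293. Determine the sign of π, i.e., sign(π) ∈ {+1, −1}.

Start at x=153: 153 → 113 → 229 → 127 → 247 → 192 → 205 → … (one orbit).
Decompose π into cycles: lengths [292, 1] (2 cycles, including the fixed point 0).
293 − 2 = 291 transpositions; sign(π) = (−1)^291 = -1.
(85|293)_J = -1 (Zolotarev's lemma cross-check).

-1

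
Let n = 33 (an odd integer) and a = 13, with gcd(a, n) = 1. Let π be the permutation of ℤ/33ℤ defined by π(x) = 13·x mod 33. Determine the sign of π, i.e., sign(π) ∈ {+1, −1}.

-1

Trace 10: π^k(10) = [10, 31, 7, 25, 28, 1, 13] for k=0..6.
π_13 has 6 disjoint cycles with lengths [10, 10, 10, 1, 1, 1] on {0,…,32}.
6 cycles on 33: each ℓ→(−1)^(ℓ−1), product (−1)^27 = -1.
Check: (13/33) = -1 by Zolotarev.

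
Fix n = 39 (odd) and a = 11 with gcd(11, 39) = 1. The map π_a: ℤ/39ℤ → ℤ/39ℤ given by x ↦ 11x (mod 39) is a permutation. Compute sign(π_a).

Start at x=11: 11 → 4 → 5 → 16 → 20 → 25 → 2 → … (one orbit).
Decompose π into cycles: lengths [12, 12, 12, 2, 1] (5 cycles, including the fixed point 0).
5 cycles on 39: each ℓ→(−1)^(ℓ−1), product (−1)^34 = +1.
Check: (11/39) = +1 by Zolotarev.

+1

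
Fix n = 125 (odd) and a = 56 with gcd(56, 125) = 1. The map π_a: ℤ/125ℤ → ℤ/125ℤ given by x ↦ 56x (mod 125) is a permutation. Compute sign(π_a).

+1

Start at x=36: 36 → 16 → 21 → 51 → 106 → 61 → 41 → … (one orbit).
13 cycles of lengths [25, 25, 25, 25, 5, 5, 5, 5, 1, 1, 1, 1, 1].
125 − 13 = 112 transpositions; sign(π) = (−1)^112 = +1.
(56|125)_J = +1 (Zolotarev's lemma cross-check).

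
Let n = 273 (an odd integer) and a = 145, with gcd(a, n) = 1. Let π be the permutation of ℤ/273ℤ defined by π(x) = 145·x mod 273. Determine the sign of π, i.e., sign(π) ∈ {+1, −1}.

+1

Trace 265: π^k(265) = [265, 205, 241, 1, 145, 4, 34] for k=0..6.
Cycle type of π: 12×21 + 6×3 + 1×3; total 27 cycles.
sign(π) = (−1)^{n − #cycles} = (−1)^{273−27} = (−1)^246 = +1.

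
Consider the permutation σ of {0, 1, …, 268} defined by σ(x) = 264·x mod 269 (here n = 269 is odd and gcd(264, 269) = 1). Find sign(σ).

Start at x=190: 190 → 126 → 177 → 191 → 121 → 202 → 66 → … (one orbit).
The orbit structure of x ↦ 264x mod 269: 3 orbits of sizes [134, 134, 1].
n − c = 269 − 3 = 266; sign = (−1)^266 = +1.

+1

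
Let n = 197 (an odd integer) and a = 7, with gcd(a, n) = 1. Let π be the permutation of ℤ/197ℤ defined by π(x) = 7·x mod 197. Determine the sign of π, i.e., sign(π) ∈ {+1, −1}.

Trace 15: π^k(15) = [15, 105, 144, 23, 161, 142, 9] for k=0..6.
Cycle lengths of π_7 on ℤ/197ℤ: [98, 98, 1]; 3 cycles in total.
With 3 cycles on 197 points, sign = (−1)^{197−3} = +1.
The Jacobi symbol (7|197) = +1 (Zolotarev) agrees.

+1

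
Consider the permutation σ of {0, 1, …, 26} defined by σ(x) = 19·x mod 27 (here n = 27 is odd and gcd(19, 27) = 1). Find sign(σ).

+1

Trace 1: π^k(1) = [1, 19, 10] for k=0..2.
Cycle lengths of π_19 on ℤ/27ℤ: [3, 3, 3, 3, 3, 3, 1, 1, 1, 1, 1, 1, 1, 1, 1]; 15 cycles in total.
sign(π) = (−1)^{n − #cycles} = (−1)^{27−15} = (−1)^12 = +1.
Zolotarev: (19|27) = +1, matching the cycle-count sign.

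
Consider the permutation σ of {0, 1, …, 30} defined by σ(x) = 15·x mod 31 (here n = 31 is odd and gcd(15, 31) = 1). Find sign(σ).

Start at x=2: 2 → 30 → 16 → 23 → 4 → 29 → 1 → … (one orbit).
Decompose π into cycles: lengths [10, 10, 10, 1] (4 cycles, including the fixed point 0).
Σ(ℓ_i−1) = 31−4 = 27; sign = (−1)^27 = -1.

-1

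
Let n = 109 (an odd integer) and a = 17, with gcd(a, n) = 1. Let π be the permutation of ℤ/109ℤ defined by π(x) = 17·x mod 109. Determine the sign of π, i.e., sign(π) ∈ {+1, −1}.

Orbit of 108 under x↦17x: [108, 92, 38, 101, 82, 86, 45]… (length divides ord_109(17)).
4 cycles of lengths [36, 36, 36, 1].
With 4 cycles on 109 points, sign = (−1)^{109−4} = -1.
(17|109)_J = -1 (Zolotarev's lemma cross-check).

-1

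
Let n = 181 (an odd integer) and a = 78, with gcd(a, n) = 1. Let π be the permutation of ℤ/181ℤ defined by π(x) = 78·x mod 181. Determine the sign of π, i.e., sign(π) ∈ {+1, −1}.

-1

Start at x=84: 84 → 36 → 93 → 14 → 6 → 106 → 123 → … (one orbit).
Cycle lengths of π_78 on ℤ/181ℤ: [180, 1]; 2 cycles in total.
Σ(ℓ_i−1) = 181−2 = 179; sign = (−1)^179 = -1.
Check: (78/181) = -1 by Zolotarev.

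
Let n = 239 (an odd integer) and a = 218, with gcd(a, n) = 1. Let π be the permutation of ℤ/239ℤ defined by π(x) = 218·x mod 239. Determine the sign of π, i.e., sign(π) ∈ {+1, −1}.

+1

Orbit of 183 under x↦218x: [183, 220, 160, 225, 55, 40, 116]… (length divides ord_239(218)).
3 cycles of lengths [119, 119, 1].
n − c = 239 − 3 = 236; sign = (−1)^236 = +1.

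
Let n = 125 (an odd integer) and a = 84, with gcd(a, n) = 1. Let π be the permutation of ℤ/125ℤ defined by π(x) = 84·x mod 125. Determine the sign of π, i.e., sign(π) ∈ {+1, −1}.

Start at x=44: 44 → 71 → 89 → 101 → 109 → 31 → 104 → … (one orbit).
π_84 has 7 disjoint cycles with lengths [50, 50, 10, 10, 2, 2, 1] on {0,…,124}.
n − c = 125 − 7 = 118; sign = (−1)^118 = +1.
Zolotarev: (84|125) = +1, matching the cycle-count sign.

+1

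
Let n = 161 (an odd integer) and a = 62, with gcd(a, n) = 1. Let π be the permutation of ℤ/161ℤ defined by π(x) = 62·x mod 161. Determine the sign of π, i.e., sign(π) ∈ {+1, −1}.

-1

Start at x=64: 64 → 104 → 8 → 13 → 1 → 62 → 141 → … (one orbit).
The orbit structure of x ↦ 62x mod 161: 12 orbits of sizes [22, 22, 22, 22, 22, 22, 11, 11, 2, 2, 2, 1].
sign(π) = (−1)^{n − #cycles} = (−1)^{161−12} = (−1)^149 = -1.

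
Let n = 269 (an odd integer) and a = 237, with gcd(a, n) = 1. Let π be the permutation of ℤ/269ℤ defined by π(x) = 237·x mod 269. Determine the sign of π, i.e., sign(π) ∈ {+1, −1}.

Orbit of 257 under x↦237x: [257, 115, 86, 207, 101, 265, 128]… (length divides ord_269(237)).
Cycle type of π: 268 + 1; total 2 cycles.
sign(π) = (−1)^{n − #cycles} = (−1)^{269−2} = (−1)^267 = -1.
The Jacobi symbol (237|269) = -1 (Zolotarev) agrees.

-1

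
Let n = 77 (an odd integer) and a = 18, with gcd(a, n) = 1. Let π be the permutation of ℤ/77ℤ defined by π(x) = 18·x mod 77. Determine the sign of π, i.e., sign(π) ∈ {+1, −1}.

-1

Trace 1: π^k(1) = [1, 18, 16, 57, 25, 65, 15] for k=0..6.
π_18 has 6 disjoint cycles with lengths [30, 30, 10, 3, 3, 1] on {0,…,76}.
n − c = 77 − 6 = 71; sign = (−1)^71 = -1.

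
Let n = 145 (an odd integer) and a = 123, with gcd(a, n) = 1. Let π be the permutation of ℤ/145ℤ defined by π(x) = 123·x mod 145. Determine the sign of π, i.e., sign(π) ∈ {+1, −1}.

Start at x=54: 54 → 117 → 36 → 78 → 24 → 52 → 16 → … (one orbit).
The orbit structure of x ↦ 123x mod 145: 10 orbits of sizes [28, 28, 28, 28, 7, 7, 7, 7, 4, 1].
With 10 cycles on 145 points, sign = (−1)^{145−10} = -1.
Zolotarev: (123|145) = -1, matching the cycle-count sign.

-1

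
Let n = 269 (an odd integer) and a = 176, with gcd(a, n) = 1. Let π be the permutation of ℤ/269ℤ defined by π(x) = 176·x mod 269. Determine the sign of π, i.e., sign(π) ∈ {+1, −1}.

Trace 41: π^k(41) = [41, 222, 67, 225, 57, 79, 185] for k=0..6.
Cycle type of π: 134×2 + 1; total 3 cycles.
n − c = 269 − 3 = 266; sign = (−1)^266 = +1.

+1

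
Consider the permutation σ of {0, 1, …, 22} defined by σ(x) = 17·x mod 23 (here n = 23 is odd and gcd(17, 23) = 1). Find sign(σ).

-1

Start at x=5: 5 → 16 → 19 → 1 → 17 → 13 → 14 → … (one orbit).
2 cycles of lengths [22, 1].
Σ(ℓ_i−1) = 23−2 = 21; sign = (−1)^21 = -1.
The Jacobi symbol (17|23) = -1 (Zolotarev) agrees.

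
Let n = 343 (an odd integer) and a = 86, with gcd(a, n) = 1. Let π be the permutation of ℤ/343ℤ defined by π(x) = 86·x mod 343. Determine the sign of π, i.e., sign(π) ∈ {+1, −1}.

Start at x=22: 22 → 177 → 130 → 204 → 51 → 270 → 239 → … (one orbit).
Cycle type of π: 147×2 + 21×2 + 3×2 + 1; total 7 cycles.
Σ(ℓ_i−1) = 343−7 = 336; sign = (−1)^336 = +1.

+1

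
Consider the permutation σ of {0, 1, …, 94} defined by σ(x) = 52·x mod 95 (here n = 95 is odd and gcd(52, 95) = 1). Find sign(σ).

Orbit of 66 under x↦52x: [66, 12, 54, 53, 1, 52, 44]… (length divides ord_95(52)).
The orbit structure of x ↦ 52x mod 95: 5 orbits of sizes [36, 36, 18, 4, 1].
n − c = 95 − 5 = 90; sign = (−1)^90 = +1.

+1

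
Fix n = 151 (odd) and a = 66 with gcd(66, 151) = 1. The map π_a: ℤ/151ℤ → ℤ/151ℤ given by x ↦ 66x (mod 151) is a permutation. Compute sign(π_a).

-1

Start at x=4: 4 → 113 → 59 → 119 → 2 → 132 → 105 → … (one orbit).
The orbit structure of x ↦ 66x mod 151: 6 orbits of sizes [30, 30, 30, 30, 30, 1].
sign(π) = (−1)^{n − #cycles} = (−1)^{151−6} = (−1)^145 = -1.
Via Zolotarev, sign(π_{66}) = (66|151) = -1.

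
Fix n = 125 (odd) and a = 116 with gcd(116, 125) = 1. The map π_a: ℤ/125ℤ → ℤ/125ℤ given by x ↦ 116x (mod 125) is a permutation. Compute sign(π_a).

+1

Trace 96: π^k(96) = [96, 11, 26, 16, 106, 46, 86] for k=0..6.
Cycle lengths of π_116 on ℤ/125ℤ: [25, 25, 25, 25, 5, 5, 5, 5, 1, 1, 1, 1, 1]; 13 cycles in total.
13 cycles on 125: each ℓ→(−1)^(ℓ−1), product (−1)^112 = +1.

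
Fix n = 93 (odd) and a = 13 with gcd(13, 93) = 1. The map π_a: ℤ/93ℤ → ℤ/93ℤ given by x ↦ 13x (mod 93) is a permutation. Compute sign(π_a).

Trace 55: π^k(55) = [55, 64, 88, 28, 85, 82, 43] for k=0..6.
Cycle type of π: 30×3 + 1×3; total 6 cycles.
n − c = 93 − 6 = 87; sign = (−1)^87 = -1.

-1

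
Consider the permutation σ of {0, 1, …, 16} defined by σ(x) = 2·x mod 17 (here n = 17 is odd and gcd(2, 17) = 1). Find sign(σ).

Start at x=4: 4 → 8 → 16 → 15 → 13 → 9 → 1 → … (one orbit).
Cycle type of π: 8×2 + 1; total 3 cycles.
n − c = 17 − 3 = 14; sign = (−1)^14 = +1.
Zolotarev: (2|17) = +1, matching the cycle-count sign.

+1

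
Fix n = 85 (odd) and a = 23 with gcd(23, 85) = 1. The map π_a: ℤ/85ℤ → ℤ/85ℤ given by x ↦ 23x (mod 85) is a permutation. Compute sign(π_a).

+1

Orbit of 16 under x↦23x: [16, 28, 49, 22, 81, 78, 9]… (length divides ord_85(23)).
Cycle lengths of π_23 on ℤ/85ℤ: [16, 16, 16, 16, 16, 4, 1]; 7 cycles in total.
sign(π) = (−1)^{n − #cycles} = (−1)^{85−7} = (−1)^78 = +1.
Via Zolotarev, sign(π_{23}) = (23|85) = +1.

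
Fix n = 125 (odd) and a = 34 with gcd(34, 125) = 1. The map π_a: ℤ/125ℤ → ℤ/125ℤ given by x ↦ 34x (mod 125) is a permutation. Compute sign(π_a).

Orbit of 59 under x↦34x: [59, 6, 79, 61, 74, 16, 44]… (length divides ord_125(34)).
Cycle type of π: 50×2 + 10×2 + 2×2 + 1; total 7 cycles.
7 cycles on 125: each ℓ→(−1)^(ℓ−1), product (−1)^118 = +1.

+1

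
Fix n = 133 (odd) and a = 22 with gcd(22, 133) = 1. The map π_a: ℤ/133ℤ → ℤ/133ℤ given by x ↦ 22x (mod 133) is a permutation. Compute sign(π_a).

-1

Trace 71: π^k(71) = [71, 99, 50, 36, 127, 1, 22] for k=0..6.
Decompose π into cycles: lengths [18, 18, 18, 18, 18, 18, 18, 1, 1, 1, 1, 1, 1, 1] (14 cycles, including the fixed point 0).
n − c = 133 − 14 = 119; sign = (−1)^119 = -1.
Zolotarev: (22|133) = -1, matching the cycle-count sign.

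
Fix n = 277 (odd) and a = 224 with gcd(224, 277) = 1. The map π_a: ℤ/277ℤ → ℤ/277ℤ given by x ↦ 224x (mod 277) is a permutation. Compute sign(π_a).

-1

Start at x=66: 66 → 103 → 81 → 139 → 112 → 158 → 213 → … (one orbit).
Decompose π into cycles: lengths [276, 1] (2 cycles, including the fixed point 0).
With 2 cycles on 277 points, sign = (−1)^{277−2} = -1.
Check: (224/277) = -1 by Zolotarev.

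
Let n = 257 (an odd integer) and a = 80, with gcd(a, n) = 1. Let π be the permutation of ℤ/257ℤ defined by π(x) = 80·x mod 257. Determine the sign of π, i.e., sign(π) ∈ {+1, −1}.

-1

Start at x=130: 130 → 120 → 91 → 84 → 38 → 213 → 78 → … (one orbit).
Cycle lengths of π_80 on ℤ/257ℤ: [256, 1]; 2 cycles in total.
2 cycles on 257: each ℓ→(−1)^(ℓ−1), product (−1)^255 = -1.
Check: (80/257) = -1 by Zolotarev.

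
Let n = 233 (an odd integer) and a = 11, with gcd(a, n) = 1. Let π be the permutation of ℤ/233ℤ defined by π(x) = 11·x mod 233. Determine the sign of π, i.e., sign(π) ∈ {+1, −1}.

Trace 152: π^k(152) = [152, 41, 218, 68, 49, 73, 104] for k=0..6.
The orbit structure of x ↦ 11x mod 233: 2 orbits of sizes [232, 1].
sign(π) = (−1)^{n − #cycles} = (−1)^{233−2} = (−1)^231 = -1.

-1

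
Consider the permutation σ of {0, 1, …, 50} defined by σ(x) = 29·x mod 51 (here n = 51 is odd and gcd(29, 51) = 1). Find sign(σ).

Start at x=43: 43 → 23 → 4 → 14 → 49 → 44 → 1 → … (one orbit).
π_29 has 5 disjoint cycles with lengths [16, 16, 16, 2, 1] on {0,…,50}.
sign(π) = (−1)^{n − #cycles} = (−1)^{51−5} = (−1)^46 = +1.
(29|51)_J = +1 (Zolotarev's lemma cross-check).

+1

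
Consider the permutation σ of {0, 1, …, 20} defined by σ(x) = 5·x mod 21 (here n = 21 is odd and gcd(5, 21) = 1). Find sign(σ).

+1

Trace 4: π^k(4) = [4, 20, 16, 17, 1, 5] for k=0..5.
Cycle lengths of π_5 on ℤ/21ℤ: [6, 6, 6, 2, 1]; 5 cycles in total.
n − c = 21 − 5 = 16; sign = (−1)^16 = +1.
Via Zolotarev, sign(π_{5}) = (5|21) = +1.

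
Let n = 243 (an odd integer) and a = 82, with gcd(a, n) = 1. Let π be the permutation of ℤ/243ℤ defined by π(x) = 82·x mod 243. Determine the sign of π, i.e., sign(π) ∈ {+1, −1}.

Start at x=163: 163 → 1 → 82 → 163 (one orbit).
Cycle type of π: 3×54 + 1×81; total 135 cycles.
n − c = 243 − 135 = 108; sign = (−1)^108 = +1.
Check: (82/243) = +1 by Zolotarev.

+1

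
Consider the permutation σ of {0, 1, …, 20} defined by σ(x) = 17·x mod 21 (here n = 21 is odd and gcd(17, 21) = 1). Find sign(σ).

+1

Orbit of 1 under x↦17x: [1, 17, 16, 20, 4, 5]… (length divides ord_21(17)).
5 cycles of lengths [6, 6, 6, 2, 1].
Σ(ℓ_i−1) = 21−5 = 16; sign = (−1)^16 = +1.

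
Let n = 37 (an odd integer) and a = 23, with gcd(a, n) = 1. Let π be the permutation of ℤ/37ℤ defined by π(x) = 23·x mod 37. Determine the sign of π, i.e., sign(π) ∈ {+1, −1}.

-1

Orbit of 8 under x↦23x: [8, 36, 14, 26, 6, 27, 29]… (length divides ord_37(23)).
Cycle lengths of π_23 on ℤ/37ℤ: [12, 12, 12, 1]; 4 cycles in total.
4 cycles on 37: each ℓ→(−1)^(ℓ−1), product (−1)^33 = -1.
Zolotarev: (23|37) = -1, matching the cycle-count sign.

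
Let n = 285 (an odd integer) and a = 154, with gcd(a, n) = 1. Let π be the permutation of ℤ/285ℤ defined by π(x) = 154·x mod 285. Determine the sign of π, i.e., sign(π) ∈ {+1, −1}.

Trace 34: π^k(34) = [34, 106, 79, 196, 259, 271, 124] for k=0..6.
The orbit structure of x ↦ 154x mod 285: 24 orbits of sizes [18, 18, 18, 18, 18, 18, 18, 18, 18, 18, 18, 18, 18, 18, 18, 2, 2, 2, 2, 2, 2, 1, 1, 1].
Σ(ℓ_i−1) = 285−24 = 261; sign = (−1)^261 = -1.

-1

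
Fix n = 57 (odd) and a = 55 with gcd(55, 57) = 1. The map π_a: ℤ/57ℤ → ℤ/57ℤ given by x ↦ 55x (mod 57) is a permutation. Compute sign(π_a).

+1

Trace 16: π^k(16) = [16, 25, 7, 43, 28, 1, 55] for k=0..6.
9 cycles of lengths [9, 9, 9, 9, 9, 9, 1, 1, 1].
With 9 cycles on 57 points, sign = (−1)^{57−9} = +1.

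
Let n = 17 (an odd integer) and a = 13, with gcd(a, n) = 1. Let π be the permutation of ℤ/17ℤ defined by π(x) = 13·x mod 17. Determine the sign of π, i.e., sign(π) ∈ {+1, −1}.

+1

Start at x=13: 13 → 16 → 4 → 1 → 13 (one orbit).
The orbit structure of x ↦ 13x mod 17: 5 orbits of sizes [4, 4, 4, 4, 1].
n − c = 17 − 5 = 12; sign = (−1)^12 = +1.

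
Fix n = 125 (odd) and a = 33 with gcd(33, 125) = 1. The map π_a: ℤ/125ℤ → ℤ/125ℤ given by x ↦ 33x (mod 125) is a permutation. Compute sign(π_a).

Orbit of 94 under x↦33x: [94, 102, 116, 78, 74, 67, 86]… (length divides ord_125(33)).
The orbit structure of x ↦ 33x mod 125: 4 orbits of sizes [100, 20, 4, 1].
125 − 4 = 121 transpositions; sign(π) = (−1)^121 = -1.

-1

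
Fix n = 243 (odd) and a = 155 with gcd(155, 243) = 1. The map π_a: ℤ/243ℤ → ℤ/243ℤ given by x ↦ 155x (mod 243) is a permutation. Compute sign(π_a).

-1

Trace 242: π^k(242) = [242, 88, 32, 100, 191, 202, 206] for k=0..6.
π_155 has 6 disjoint cycles with lengths [162, 54, 18, 6, 2, 1] on {0,…,242}.
6 cycles on 243: each ℓ→(−1)^(ℓ−1), product (−1)^237 = -1.
(155|243)_J = -1 (Zolotarev's lemma cross-check).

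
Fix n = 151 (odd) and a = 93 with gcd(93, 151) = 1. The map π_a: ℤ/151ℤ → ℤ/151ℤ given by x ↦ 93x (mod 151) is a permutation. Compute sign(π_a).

-1

Orbit of 60 under x↦93x: [60, 144, 104, 8, 140, 34, 142]… (length divides ord_151(93)).
Decompose π into cycles: lengths [150, 1] (2 cycles, including the fixed point 0).
151 − 2 = 149 transpositions; sign(π) = (−1)^149 = -1.
The Jacobi symbol (93|151) = -1 (Zolotarev) agrees.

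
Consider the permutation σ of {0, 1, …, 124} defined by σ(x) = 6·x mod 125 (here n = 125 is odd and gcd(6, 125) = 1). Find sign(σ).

Trace 111: π^k(111) = [111, 41, 121, 101, 106, 11, 66] for k=0..6.
Decompose π into cycles: lengths [25, 25, 25, 25, 5, 5, 5, 5, 1, 1, 1, 1, 1] (13 cycles, including the fixed point 0).
With 13 cycles on 125 points, sign = (−1)^{125−13} = +1.

+1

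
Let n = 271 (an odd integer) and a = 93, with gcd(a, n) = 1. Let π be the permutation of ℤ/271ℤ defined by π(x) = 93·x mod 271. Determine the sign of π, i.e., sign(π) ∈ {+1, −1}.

-1

Start at x=1: 1 → 93 → 248 → 29 → 258 → 146 → 28 → … (one orbit).
16 cycles of lengths [18, 18, 18, 18, 18, 18, 18, 18, 18, 18, 18, 18, 18, 18, 18, 1].
16 cycles on 271: each ℓ→(−1)^(ℓ−1), product (−1)^255 = -1.
(93|271)_J = -1 (Zolotarev's lemma cross-check).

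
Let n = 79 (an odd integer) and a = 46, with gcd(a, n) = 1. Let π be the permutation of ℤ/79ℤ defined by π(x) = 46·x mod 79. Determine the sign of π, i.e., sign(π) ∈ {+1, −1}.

Orbit of 8 under x↦46x: [8, 52, 22, 64, 21, 18, 38]… (length divides ord_79(46)).
7 cycles of lengths [13, 13, 13, 13, 13, 13, 1].
sign(π) = (−1)^{n − #cycles} = (−1)^{79−7} = (−1)^72 = +1.

+1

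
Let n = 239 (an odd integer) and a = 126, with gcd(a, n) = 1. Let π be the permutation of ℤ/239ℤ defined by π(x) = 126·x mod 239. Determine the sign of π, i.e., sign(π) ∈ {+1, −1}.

-1

Start at x=237: 237 → 226 → 35 → 108 → 224 → 22 → 143 → … (one orbit).
The orbit structure of x ↦ 126x mod 239: 2 orbits of sizes [238, 1].
239 − 2 = 237 transpositions; sign(π) = (−1)^237 = -1.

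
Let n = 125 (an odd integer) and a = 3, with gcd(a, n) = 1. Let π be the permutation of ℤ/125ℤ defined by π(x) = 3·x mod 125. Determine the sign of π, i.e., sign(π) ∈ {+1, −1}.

Trace 27: π^k(27) = [27, 81, 118, 104, 62, 61, 58] for k=0..6.
Decompose π into cycles: lengths [100, 20, 4, 1] (4 cycles, including the fixed point 0).
Σ(ℓ_i−1) = 125−4 = 121; sign = (−1)^121 = -1.

-1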